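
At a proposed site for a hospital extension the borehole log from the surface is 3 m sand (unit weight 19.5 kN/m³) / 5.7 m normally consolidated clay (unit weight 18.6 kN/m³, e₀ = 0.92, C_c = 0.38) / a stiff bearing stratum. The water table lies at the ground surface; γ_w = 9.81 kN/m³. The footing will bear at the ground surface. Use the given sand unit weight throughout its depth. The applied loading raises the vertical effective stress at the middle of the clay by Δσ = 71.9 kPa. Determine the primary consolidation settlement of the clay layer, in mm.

S_c ≈ 414 mm

Mid-depth of clay below the ground surface: z = 3 + 5.7/2 = 5.85 m.
Total vertical stress at mid-clay: σ_v = 19.5×3 + 18.6×2.85 = 111.51 kPa.
Pore pressure: u = 9.81×(5.85 − 0) = 57.389 kPa.
Initial effective stress: σ'_0 = σ_v − u = 111.51 − 57.389 = 54.121 kPa.
Final effective stress: σ'_f = σ'_0 + Δσ = 54.121 + 71.9 = 126.02 kPa.
Normally consolidated clay, so the full stress increment lies on the virgin compression line:
S_c = C_c·H/(1+e₀)·log₁₀(σ'_f/σ'_0) = 0.38×5.7/(1+0.92)×log₁₀(126.02/54.121)
    = 1.1281 × 0.36707 = 0.4141 m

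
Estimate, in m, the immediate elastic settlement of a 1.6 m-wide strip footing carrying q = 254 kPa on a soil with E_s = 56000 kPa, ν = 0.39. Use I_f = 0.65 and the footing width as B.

S_e ≈ 0.004 m

Immediate (elastic) settlement: S_e = q·B·(1−ν²)/E_s · I_f.
S_e = 254 × 1.6 × (1 − 0.39²) / 56000 × 0.65
    = 254 × 1.6 × 0.8479 / 56000 × 0.65
    = 0.004 m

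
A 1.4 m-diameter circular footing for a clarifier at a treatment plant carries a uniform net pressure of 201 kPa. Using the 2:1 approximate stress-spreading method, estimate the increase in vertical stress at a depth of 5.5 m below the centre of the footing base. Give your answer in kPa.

By the 2:1 method the load spreads at 1 horizontal : 2 vertical, so at depth z the loaded area has grown by z in each plan dimension:
Δσ ≈ qD²/(D+z)² = 201×1.4²/(1.4+5.5)² = 8.2747 kPa

Δσ_z ≈ 8.27 kPa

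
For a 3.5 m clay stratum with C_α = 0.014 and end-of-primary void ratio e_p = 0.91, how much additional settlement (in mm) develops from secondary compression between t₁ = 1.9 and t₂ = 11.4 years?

Secondary compression: S_s = C_α·H/(1+e_p)·log₁₀(t₂/t₁)
S_s = 0.014×3.5/(1+0.91)×log₁₀(11.4/1.9)
    = 0.02565 × 0.7782 = 0.01996 m

S_s ≈ 20 mm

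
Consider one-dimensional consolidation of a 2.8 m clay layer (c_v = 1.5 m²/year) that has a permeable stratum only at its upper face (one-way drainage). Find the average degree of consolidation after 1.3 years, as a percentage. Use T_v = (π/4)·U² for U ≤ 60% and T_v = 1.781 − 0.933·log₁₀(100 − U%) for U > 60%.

Drainage path length: H_d = H = 2.8 m (single drainage).
T_v = c_v·t/H_d² = 1.5×1.3/2.8² = 0.24872.
T_v = 0.24872 corresponds to the U ≤ 60% branch:
U = √(4T_v/π) = 0.5627

U ≈ 56.3 %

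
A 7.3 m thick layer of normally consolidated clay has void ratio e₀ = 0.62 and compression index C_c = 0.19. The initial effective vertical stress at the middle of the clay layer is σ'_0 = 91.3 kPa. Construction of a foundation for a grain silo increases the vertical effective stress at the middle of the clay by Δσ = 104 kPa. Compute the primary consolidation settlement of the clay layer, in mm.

Final effective stress: σ'_f = σ'_0 + Δσ = 91.3 + 104 = 195.3 kPa.
Normally consolidated clay, so the full stress increment lies on the virgin compression line:
S_c = C_c·H/(1+e₀)·log₁₀(σ'_f/σ'_0) = 0.19×7.3/(1+0.62)×log₁₀(195.3/91.3)
    = 0.85617 × 0.33023 = 0.2827 m

S_c ≈ 283 mm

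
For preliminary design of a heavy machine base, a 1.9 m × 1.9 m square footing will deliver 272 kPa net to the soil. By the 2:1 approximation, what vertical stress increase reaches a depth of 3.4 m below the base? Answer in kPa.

Δσ_z ≈ 35 kPa

By the 2:1 method the load spreads at 1 horizontal : 2 vertical, so at depth z the loaded area has grown by z in each plan dimension:
Δσ = qBL/((B+z)(L+z)) = 272×1.9×1.9/((1.9+3.4)(1.9+3.4)) = 34.956 kPa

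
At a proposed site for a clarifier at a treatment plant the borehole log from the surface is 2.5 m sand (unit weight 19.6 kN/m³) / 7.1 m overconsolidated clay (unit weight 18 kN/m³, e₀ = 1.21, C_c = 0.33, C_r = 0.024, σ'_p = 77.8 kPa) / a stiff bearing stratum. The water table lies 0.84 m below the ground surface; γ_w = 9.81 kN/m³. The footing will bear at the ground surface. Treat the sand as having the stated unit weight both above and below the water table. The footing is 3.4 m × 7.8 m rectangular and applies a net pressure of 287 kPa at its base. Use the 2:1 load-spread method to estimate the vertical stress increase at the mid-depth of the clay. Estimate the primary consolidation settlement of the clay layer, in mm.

Mid-depth of clay below the ground surface: z = 2.5 + 7.1/2 = 6.05 m.
Total vertical stress at mid-clay: σ_v = 19.6×2.5 + 18×3.55 = 112.9 kPa.
Pore pressure: u = 9.81×(6.05 − 0.84) = 51.11 kPa.
Initial effective stress: σ'_0 = σ_v − u = 112.9 − 51.11 = 61.79 kPa.
Stress increase at mid-clay by the 2:1 spreading method:
Δσ = qBL/((B+z)(L+z)) = 287×3.4×7.8/((3.4+6.05)(7.8+6.05)) = 58.153 kPa
Final effective stress: σ'_f = 61.79 + 58.153 = 119.94 kPa.
σ'_f = 119.94 > σ'_p = 77.8 kPa, so the stress path crosses the preconsolidation pressure — recompression up to σ'_p, then virgin compression beyond:
S_c = H/(1+e₀)·[C_r·log₁₀(σ'_p/σ'_0) + C_c·log₁₀(σ'_f/σ'_p)]
    = 7.1/2.21 × [0.024×log₁₀(77.8/61.79) + 0.33×log₁₀(119.94/77.8)]
    = 3.2127 × [0.0024015 + 0.062035] = 0.207 m

S_c ≈ 207 mm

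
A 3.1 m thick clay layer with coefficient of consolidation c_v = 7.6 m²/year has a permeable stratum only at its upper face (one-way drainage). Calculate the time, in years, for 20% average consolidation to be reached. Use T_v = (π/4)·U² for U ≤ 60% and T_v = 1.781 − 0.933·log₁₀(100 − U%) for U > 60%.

t ≈ 0.0397 years

Drainage path length: H_d = H = 3.1 m (single drainage).
U ≤ 60%: T_v = (π/4)·U² = (π/4)×0.2² = 0.031416.
t = T_v·H_d²/c_v = 0.031416×3.1²/7.6 = 0.03972 years.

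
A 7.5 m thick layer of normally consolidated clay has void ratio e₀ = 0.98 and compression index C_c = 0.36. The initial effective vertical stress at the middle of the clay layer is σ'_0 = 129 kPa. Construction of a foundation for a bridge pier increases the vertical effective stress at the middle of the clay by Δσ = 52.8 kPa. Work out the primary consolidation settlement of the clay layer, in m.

Final effective stress: σ'_f = σ'_0 + Δσ = 129 + 52.8 = 181.8 kPa.
Normally consolidated clay, so the full stress increment lies on the virgin compression line:
S_c = C_c·H/(1+e₀)·log₁₀(σ'_f/σ'_0) = 0.36×7.5/(1+0.98)×log₁₀(181.8/129)
    = 1.3636 × 0.149 = 0.2032 m

S_c ≈ 0.203 m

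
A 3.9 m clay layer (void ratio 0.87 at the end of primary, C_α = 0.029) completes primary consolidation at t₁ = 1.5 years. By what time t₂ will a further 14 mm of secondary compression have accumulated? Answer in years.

S_s = C_α·H/(1+e_p)·log₁₀(t₂/t₁) ⇒ log₁₀(t₂/t₁) = S_s·(1+e_p)/(C_α·H).
log₁₀(t₂/t₁) = 0.014 × (1+0.87) / (0.029×3.9) = 0.2315
t₂ = t₁ × 10^0.2315 = 1.5 × 1.704 = 2.556 years

t₂ ≈ 2.56 years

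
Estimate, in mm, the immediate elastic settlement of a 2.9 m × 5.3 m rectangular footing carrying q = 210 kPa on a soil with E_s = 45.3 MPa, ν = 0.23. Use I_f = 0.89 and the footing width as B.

Immediate (elastic) settlement: S_e = q·B·(1−ν²)/E_s · I_f.
E_s = 45.3 MPa = 45300 kPa.
S_e = 210 × 2.9 × (1 − 0.23²) / 45300 × 0.89
    = 210 × 2.9 × 0.9471 / 45300 × 0.89
    = 0.01133 m = 11.33 mm

S_e ≈ 11.3 mm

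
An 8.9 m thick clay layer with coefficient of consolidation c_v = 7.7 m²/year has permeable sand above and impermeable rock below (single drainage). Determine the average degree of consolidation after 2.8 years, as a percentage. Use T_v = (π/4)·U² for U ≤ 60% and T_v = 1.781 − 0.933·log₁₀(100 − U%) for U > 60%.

U ≈ 58.9 %

Drainage path length: H_d = H = 8.9 m (single drainage).
T_v = c_v·t/H_d² = 7.7×2.8/8.9² = 0.27219.
T_v = 0.27219 corresponds to the U ≤ 60% branch:
U = √(4T_v/π) = 0.5887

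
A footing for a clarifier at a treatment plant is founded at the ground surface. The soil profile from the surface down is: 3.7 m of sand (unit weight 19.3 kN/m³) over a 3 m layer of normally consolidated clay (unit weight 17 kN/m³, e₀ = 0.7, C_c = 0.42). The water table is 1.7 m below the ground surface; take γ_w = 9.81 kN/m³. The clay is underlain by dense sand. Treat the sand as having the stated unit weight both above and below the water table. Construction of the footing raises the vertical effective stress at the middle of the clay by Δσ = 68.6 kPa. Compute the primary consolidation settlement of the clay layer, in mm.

Mid-depth of clay below the ground surface: z = 3.7 + 3/2 = 5.2 m.
Total vertical stress at mid-clay: σ_v = 19.3×3.7 + 17×1.5 = 96.91 kPa.
Pore pressure: u = 9.81×(5.2 − 1.7) = 34.335 kPa.
Initial effective stress: σ'_0 = σ_v − u = 96.91 − 34.335 = 62.575 kPa.
Final effective stress: σ'_f = σ'_0 + Δσ = 62.575 + 68.6 = 131.18 kPa.
Normally consolidated clay, so the full stress increment lies on the virgin compression line:
S_c = C_c·H/(1+e₀)·log₁₀(σ'_f/σ'_0) = 0.42×3/(1+0.7)×log₁₀(131.18/62.575)
    = 0.74118 × 0.32147 = 0.2383 m

S_c ≈ 238 mm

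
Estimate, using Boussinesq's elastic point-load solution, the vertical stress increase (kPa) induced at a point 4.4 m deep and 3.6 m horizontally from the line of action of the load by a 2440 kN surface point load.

Δσ_z ≈ 16.7 kPa

Boussinesq vertical stress below a point load on an elastic half-space:
Δσ_z = 3P/(2πz²) · [1 + (r/z)²]^(−5/2)
r/z = 3.6/4.4 = 0.81818; [1+(r/z)²]^(−5/2) = 0.27771.
Δσ_z = 3×2440/(2π×4.4²) × 0.27771 = 60.176 × 0.27771 = 16.71 kPa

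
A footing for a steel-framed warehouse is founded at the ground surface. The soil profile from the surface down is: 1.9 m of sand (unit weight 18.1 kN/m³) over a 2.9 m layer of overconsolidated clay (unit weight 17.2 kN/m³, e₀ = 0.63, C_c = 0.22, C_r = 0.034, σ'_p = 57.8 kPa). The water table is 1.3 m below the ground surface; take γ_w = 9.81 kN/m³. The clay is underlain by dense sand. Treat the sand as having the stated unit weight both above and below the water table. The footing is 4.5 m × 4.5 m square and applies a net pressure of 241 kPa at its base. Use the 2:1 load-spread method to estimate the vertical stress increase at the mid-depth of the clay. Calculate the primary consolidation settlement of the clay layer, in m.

S_c ≈ 0.132 m

Mid-depth of clay below the ground surface: z = 1.9 + 2.9/2 = 3.35 m.
Total vertical stress at mid-clay: σ_v = 18.1×1.9 + 17.2×1.45 = 59.33 kPa.
Pore pressure: u = 9.81×(3.35 − 1.3) = 20.11 kPa.
Initial effective stress: σ'_0 = σ_v − u = 59.33 − 20.11 = 39.22 kPa.
Stress increase at mid-clay by the 2:1 spreading method:
Δσ = qBL/((B+z)(L+z)) = 241×4.5×4.5/((4.5+3.35)(4.5+3.35)) = 79.196 kPa
Final effective stress: σ'_f = 39.22 + 79.196 = 118.42 kPa.
σ'_f = 118.42 > σ'_p = 57.8 kPa, so the stress path crosses the preconsolidation pressure — recompression up to σ'_p, then virgin compression beyond:
S_c = H/(1+e₀)·[C_r·log₁₀(σ'_p/σ'_0) + C_c·log₁₀(σ'_f/σ'_p)]
    = 2.9/1.63 × [0.034×log₁₀(57.8/39.22) + 0.22×log₁₀(118.42/57.8)]
    = 1.7791 × [0.0057263 + 0.068529] = 0.1321 m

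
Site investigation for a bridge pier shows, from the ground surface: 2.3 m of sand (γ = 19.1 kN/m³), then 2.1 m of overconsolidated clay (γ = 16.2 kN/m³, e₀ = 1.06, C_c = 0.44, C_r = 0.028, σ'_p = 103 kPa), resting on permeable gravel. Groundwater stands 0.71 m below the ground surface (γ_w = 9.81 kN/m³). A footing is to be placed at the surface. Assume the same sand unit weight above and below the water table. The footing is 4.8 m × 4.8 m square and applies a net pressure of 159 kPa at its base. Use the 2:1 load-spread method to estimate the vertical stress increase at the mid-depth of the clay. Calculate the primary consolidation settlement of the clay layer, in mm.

Mid-depth of clay below the ground surface: z = 2.3 + 2.1/2 = 3.35 m.
Total vertical stress at mid-clay: σ_v = 19.1×2.3 + 16.2×1.05 = 60.94 kPa.
Pore pressure: u = 9.81×(3.35 − 0.71) = 25.898 kPa.
Initial effective stress: σ'_0 = σ_v − u = 60.94 − 25.898 = 35.042 kPa.
Stress increase at mid-clay by the 2:1 spreading method:
Δσ = qBL/((B+z)(L+z)) = 159×4.8×4.8/((4.8+3.35)(4.8+3.35)) = 55.152 kPa
Final effective stress: σ'_f = 35.042 + 55.152 = 90.194 kPa.
σ'_f = 90.194 ≤ σ'_p = 103 kPa, so the clay remains overconsolidated and only the recompression index applies:
S_c = C_r·H/(1+e₀)·log₁₀(σ'_f/σ'_0) = 0.028×2.1/2.06×log₁₀(90.194/35.042)
    = 0.028543 × 0.41059 = 0.01172 m

S_c ≈ 11.7 mm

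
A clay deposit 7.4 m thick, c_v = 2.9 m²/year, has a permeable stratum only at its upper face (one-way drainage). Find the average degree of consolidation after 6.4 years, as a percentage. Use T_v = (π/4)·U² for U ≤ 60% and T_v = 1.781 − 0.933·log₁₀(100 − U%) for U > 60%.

Drainage path length: H_d = H = 7.4 m (single drainage).
T_v = c_v·t/H_d² = 2.9×6.4/7.4² = 0.33893.
T_v = 0.33893 corresponds to the U > 60% branch:
U = 1 − 10^((1.781 − T_v)/0.933)/100 = 0.6487

U ≈ 64.9 %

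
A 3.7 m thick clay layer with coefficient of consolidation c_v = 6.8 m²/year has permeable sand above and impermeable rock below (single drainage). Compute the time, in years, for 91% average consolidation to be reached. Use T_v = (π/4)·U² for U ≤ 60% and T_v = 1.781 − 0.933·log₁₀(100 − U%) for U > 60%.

Drainage path length: H_d = H = 3.7 m (single drainage).
U > 60%: T_v = 1.781 − 0.933·log₁₀(100 − 91) = 0.89069.
t = T_v·H_d²/c_v = 0.89069×3.7²/6.8 = 1.793 years.

t ≈ 1.79 years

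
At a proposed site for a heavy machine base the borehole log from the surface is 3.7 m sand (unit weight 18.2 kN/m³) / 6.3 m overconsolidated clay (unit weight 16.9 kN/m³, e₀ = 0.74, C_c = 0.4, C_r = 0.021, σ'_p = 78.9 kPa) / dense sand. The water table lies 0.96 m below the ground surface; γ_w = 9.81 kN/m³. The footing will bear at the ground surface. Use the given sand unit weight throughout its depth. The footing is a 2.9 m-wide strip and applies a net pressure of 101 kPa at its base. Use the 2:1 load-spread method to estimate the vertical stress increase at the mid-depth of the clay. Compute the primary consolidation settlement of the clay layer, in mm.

S_c ≈ 110 mm

Mid-depth of clay below the ground surface: z = 3.7 + 6.3/2 = 6.85 m.
Total vertical stress at mid-clay: σ_v = 18.2×3.7 + 16.9×3.15 = 120.57 kPa.
Pore pressure: u = 9.81×(6.85 − 0.96) = 57.781 kPa.
Initial effective stress: σ'_0 = σ_v − u = 120.57 − 57.781 = 62.789 kPa.
Stress increase at mid-clay by the 2:1 spreading method:
Δσ = qB/(B+z) = 101×2.9/(2.9+6.85) = 30.041 kPa
Final effective stress: σ'_f = 62.789 + 30.041 = 92.83 kPa.
σ'_f = 92.83 > σ'_p = 78.9 kPa, so the stress path crosses the preconsolidation pressure — recompression up to σ'_p, then virgin compression beyond:
S_c = H/(1+e₀)·[C_r·log₁₀(σ'_p/σ'_0) + C_c·log₁₀(σ'_f/σ'_p)]
    = 6.3/1.74 × [0.021×log₁₀(78.9/62.789) + 0.4×log₁₀(92.83/78.9)]
    = 3.6207 × [0.0020831 + 0.028245] = 0.1098 m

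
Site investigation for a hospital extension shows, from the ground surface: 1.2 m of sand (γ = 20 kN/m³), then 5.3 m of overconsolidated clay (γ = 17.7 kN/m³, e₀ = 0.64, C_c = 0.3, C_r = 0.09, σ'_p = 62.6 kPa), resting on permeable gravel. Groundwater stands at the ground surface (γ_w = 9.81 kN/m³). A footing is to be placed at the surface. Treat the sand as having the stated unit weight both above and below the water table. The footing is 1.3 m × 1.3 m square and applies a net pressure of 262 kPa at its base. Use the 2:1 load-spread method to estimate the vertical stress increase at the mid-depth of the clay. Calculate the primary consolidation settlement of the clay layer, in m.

Mid-depth of clay below the ground surface: z = 1.2 + 5.3/2 = 3.85 m.
Total vertical stress at mid-clay: σ_v = 20×1.2 + 17.7×2.65 = 70.905 kPa.
Pore pressure: u = 9.81×(3.85 − 0) = 37.769 kPa.
Initial effective stress: σ'_0 = σ_v − u = 70.905 − 37.769 = 33.136 kPa.
Stress increase at mid-clay by the 2:1 spreading method:
Δσ = qBL/((B+z)(L+z)) = 262×1.3×1.3/((1.3+3.85)(1.3+3.85)) = 16.695 kPa
Final effective stress: σ'_f = 33.136 + 16.695 = 49.831 kPa.
σ'_f = 49.831 ≤ σ'_p = 62.6 kPa, so the clay remains overconsolidated and only the recompression index applies:
S_c = C_r·H/(1+e₀)·log₁₀(σ'_f/σ'_0) = 0.09×5.3/1.64×log₁₀(49.831/33.136)
    = 0.29085 × 0.1772 = 0.05154 m

S_c ≈ 0.0515 m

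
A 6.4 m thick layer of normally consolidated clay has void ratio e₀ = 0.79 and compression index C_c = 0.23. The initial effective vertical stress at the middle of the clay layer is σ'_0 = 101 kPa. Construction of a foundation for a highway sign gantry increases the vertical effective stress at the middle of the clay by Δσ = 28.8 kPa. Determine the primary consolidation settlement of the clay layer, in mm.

S_c ≈ 89.6 mm

Final effective stress: σ'_f = σ'_0 + Δσ = 101 + 28.8 = 129.8 kPa.
Normally consolidated clay, so the full stress increment lies on the virgin compression line:
S_c = C_c·H/(1+e₀)·log₁₀(σ'_f/σ'_0) = 0.23×6.4/(1+0.79)×log₁₀(129.8/101)
    = 0.82235 × 0.10895 = 0.0896 m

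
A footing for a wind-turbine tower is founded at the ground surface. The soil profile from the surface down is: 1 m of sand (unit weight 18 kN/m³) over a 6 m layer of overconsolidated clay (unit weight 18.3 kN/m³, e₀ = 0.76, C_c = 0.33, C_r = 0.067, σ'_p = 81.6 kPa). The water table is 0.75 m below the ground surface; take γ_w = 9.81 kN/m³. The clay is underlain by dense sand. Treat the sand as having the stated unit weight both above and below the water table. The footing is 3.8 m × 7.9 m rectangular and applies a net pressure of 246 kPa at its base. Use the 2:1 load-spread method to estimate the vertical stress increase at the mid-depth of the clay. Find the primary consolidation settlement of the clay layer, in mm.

Mid-depth of clay below the ground surface: z = 1 + 6/2 = 4 m.
Total vertical stress at mid-clay: σ_v = 18×1 + 18.3×3 = 72.9 kPa.
Pore pressure: u = 9.81×(4 − 0.75) = 31.883 kPa.
Initial effective stress: σ'_0 = σ_v − u = 72.9 − 31.883 = 41.017 kPa.
Stress increase at mid-clay by the 2:1 spreading method:
Δσ = qBL/((B+z)(L+z)) = 246×3.8×7.9/((3.8+4)(7.9+4)) = 79.562 kPa
Final effective stress: σ'_f = 41.017 + 79.562 = 120.58 kPa.
σ'_f = 120.58 > σ'_p = 81.6 kPa, so the stress path crosses the preconsolidation pressure — recompression up to σ'_p, then virgin compression beyond:
S_c = H/(1+e₀)·[C_r·log₁₀(σ'_p/σ'_0) + C_c·log₁₀(σ'_f/σ'_p)]
    = 6/1.76 × [0.067×log₁₀(81.6/41.017) + 0.33×log₁₀(120.58/81.6)]
    = 3.4091 × [0.020015 + 0.055963] = 0.259 m

S_c ≈ 259 mm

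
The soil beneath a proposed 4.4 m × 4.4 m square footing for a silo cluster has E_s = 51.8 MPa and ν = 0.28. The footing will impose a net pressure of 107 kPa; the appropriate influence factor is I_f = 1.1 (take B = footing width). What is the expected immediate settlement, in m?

Immediate (elastic) settlement: S_e = q·B·(1−ν²)/E_s · I_f.
E_s = 51.8 MPa = 51800 kPa.
S_e = 107 × 4.4 × (1 − 0.28²) / 51800 × 1.1
    = 107 × 4.4 × 0.9216 / 51800 × 1.1
    = 0.009214 m

S_e ≈ 0.00921 m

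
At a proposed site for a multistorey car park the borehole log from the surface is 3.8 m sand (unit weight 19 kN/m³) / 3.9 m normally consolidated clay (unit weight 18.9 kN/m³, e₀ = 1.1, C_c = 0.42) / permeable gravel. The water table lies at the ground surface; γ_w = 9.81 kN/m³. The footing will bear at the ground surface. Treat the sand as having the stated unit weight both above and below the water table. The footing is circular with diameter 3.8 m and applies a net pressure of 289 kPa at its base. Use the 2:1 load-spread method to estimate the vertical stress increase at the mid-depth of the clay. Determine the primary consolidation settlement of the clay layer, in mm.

Mid-depth of clay below the ground surface: z = 3.8 + 3.9/2 = 5.75 m.
Total vertical stress at mid-clay: σ_v = 19×3.8 + 18.9×1.95 = 109.06 kPa.
Pore pressure: u = 9.81×(5.75 − 0) = 56.408 kPa.
Initial effective stress: σ'_0 = σ_v − u = 109.06 − 56.408 = 52.652 kPa.
Stress increase at mid-clay by the 2:1 spreading method:
Δσ ≈ qD²/(D+z)² = 289×3.8²/(3.8+5.75)² = 45.757 kPa
Final effective stress: σ'_f = σ'_0 + Δσ = 52.652 + 45.757 = 98.409 kPa.
Normally consolidated clay, so the full stress increment lies on the virgin compression line:
S_c = C_c·H/(1+e₀)·log₁₀(σ'_f/σ'_0) = 0.42×3.9/(1+1.1)×log₁₀(98.409/52.652)
    = 0.78 × 0.27162 = 0.2119 m

S_c ≈ 212 mm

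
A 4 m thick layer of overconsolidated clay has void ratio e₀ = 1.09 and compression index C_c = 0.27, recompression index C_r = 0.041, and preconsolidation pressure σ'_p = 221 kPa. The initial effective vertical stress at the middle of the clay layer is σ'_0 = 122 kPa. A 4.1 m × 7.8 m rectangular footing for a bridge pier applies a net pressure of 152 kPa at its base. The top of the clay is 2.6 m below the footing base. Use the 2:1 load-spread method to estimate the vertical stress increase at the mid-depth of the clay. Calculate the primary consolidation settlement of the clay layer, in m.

Mid-depth of clay below the footing base: z = 2.6 + 4/2 = 4.6 m.
Stress increase at mid-clay by the 2:1 spreading method:
Δσ = qBL/((B+z)(L+z)) = 152×4.1×7.8/((4.1+4.6)(7.8+4.6)) = 45.059 kPa
Final effective stress: σ'_f = 122 + 45.059 = 167.06 kPa.
σ'_f = 167.06 ≤ σ'_p = 221 kPa, so the clay remains overconsolidated and only the recompression index applies:
S_c = C_r·H/(1+e₀)·log₁₀(σ'_f/σ'_0) = 0.041×4/2.09×log₁₀(167.06/122)
    = 0.07847 × 0.13651 = 0.01071 m

S_c ≈ 0.0107 m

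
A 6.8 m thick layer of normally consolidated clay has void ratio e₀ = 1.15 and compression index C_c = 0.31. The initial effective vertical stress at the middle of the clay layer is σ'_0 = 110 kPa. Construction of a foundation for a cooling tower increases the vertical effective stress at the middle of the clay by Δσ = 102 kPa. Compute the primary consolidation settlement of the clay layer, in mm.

Final effective stress: σ'_f = σ'_0 + Δσ = 110 + 102 = 212 kPa.
Normally consolidated clay, so the full stress increment lies on the virgin compression line:
S_c = C_c·H/(1+e₀)·log₁₀(σ'_f/σ'_0) = 0.31×6.8/(1+1.15)×log₁₀(212/110)
    = 0.98047 × 0.28494 = 0.2794 m

S_c ≈ 279 mm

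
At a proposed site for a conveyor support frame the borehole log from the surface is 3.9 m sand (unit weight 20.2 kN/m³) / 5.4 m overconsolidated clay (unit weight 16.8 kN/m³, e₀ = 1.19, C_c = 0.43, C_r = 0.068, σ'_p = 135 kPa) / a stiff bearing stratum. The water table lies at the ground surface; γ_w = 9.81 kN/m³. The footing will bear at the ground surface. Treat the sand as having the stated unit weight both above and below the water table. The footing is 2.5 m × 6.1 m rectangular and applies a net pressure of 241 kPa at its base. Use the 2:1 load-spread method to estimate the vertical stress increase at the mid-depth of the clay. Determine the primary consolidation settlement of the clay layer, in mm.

Mid-depth of clay below the ground surface: z = 3.9 + 5.4/2 = 6.6 m.
Total vertical stress at mid-clay: σ_v = 20.2×3.9 + 16.8×2.7 = 124.14 kPa.
Pore pressure: u = 9.81×(6.6 − 0) = 64.746 kPa.
Initial effective stress: σ'_0 = σ_v − u = 124.14 − 64.746 = 59.394 kPa.
Stress increase at mid-clay by the 2:1 spreading method:
Δσ = qBL/((B+z)(L+z)) = 241×2.5×6.1/((2.5+6.6)(6.1+6.6)) = 31.801 kPa
Final effective stress: σ'_f = 59.394 + 31.801 = 91.195 kPa.
σ'_f = 91.195 ≤ σ'_p = 135 kPa, so the clay remains overconsolidated and only the recompression index applies:
S_c = C_r·H/(1+e₀)·log₁₀(σ'_f/σ'_0) = 0.068×5.4/2.19×log₁₀(91.195/59.394)
    = 0.16767 × 0.18623 = 0.03123 m

S_c ≈ 31.2 mm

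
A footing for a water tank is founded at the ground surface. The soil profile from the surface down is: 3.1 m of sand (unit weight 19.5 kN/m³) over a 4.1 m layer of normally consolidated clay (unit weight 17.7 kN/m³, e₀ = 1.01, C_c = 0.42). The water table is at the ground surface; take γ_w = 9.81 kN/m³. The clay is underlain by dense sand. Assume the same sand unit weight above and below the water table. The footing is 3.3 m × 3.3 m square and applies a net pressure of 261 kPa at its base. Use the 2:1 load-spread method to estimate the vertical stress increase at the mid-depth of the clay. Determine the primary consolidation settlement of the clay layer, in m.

S_c ≈ 0.231 m

Mid-depth of clay below the ground surface: z = 3.1 + 4.1/2 = 5.15 m.
Total vertical stress at mid-clay: σ_v = 19.5×3.1 + 17.7×2.05 = 96.735 kPa.
Pore pressure: u = 9.81×(5.15 − 0) = 50.522 kPa.
Initial effective stress: σ'_0 = σ_v − u = 96.735 − 50.522 = 46.213 kPa.
Stress increase at mid-clay by the 2:1 spreading method:
Δσ = qBL/((B+z)(L+z)) = 261×3.3×3.3/((3.3+5.15)(3.3+5.15)) = 39.807 kPa
Final effective stress: σ'_f = σ'_0 + Δσ = 46.213 + 39.807 = 86.02 kPa.
Normally consolidated clay, so the full stress increment lies on the virgin compression line:
S_c = C_c·H/(1+e₀)·log₁₀(σ'_f/σ'_0) = 0.42×4.1/(1+1.01)×log₁₀(86.02/46.213)
    = 0.85672 × 0.26984 = 0.2312 m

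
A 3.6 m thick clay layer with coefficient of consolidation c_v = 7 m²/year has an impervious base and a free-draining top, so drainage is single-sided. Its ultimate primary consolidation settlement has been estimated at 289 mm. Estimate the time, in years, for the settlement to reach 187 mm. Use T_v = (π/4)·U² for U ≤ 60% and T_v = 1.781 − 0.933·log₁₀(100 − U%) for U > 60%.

Drainage path length: H_d = H = 3.6 m (single drainage).
U = S(t)/S_ult = 187/289 = 0.6471.
U > 60%: T_v = 1.781 − 0.933·log₁₀(100 − 64.706) = 0.33699.
t = T_v·H_d²/c_v = 0.33699×3.6²/7 = 0.6239 years.

t ≈ 0.624 years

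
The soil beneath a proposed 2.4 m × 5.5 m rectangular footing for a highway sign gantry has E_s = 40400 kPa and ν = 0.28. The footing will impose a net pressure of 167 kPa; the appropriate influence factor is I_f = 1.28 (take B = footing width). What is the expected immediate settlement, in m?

S_e ≈ 0.0117 m

Immediate (elastic) settlement: S_e = q·B·(1−ν²)/E_s · I_f.
S_e = 167 × 2.4 × (1 − 0.28²) / 40400 × 1.28
    = 167 × 2.4 × 0.9216 / 40400 × 1.28
    = 0.0117 m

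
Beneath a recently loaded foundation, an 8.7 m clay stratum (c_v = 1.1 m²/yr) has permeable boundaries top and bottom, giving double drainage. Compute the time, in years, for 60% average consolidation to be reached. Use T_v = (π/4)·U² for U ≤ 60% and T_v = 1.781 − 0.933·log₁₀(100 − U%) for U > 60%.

Drainage path length: H_d = H/2 = 4.35 m (double drainage).
U ≤ 60%: T_v = (π/4)·U² = (π/4)×0.6² = 0.28274.
t = T_v·H_d²/c_v = 0.28274×4.35²/1.1 = 4.864 years.

t ≈ 4.86 years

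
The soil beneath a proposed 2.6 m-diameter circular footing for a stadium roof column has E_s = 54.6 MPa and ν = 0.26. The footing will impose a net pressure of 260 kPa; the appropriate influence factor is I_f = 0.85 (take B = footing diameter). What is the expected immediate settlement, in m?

S_e ≈ 0.00981 m

Immediate (elastic) settlement: S_e = q·B·(1−ν²)/E_s · I_f.
E_s = 54.6 MPa = 54600 kPa.
S_e = 260 × 2.6 × (1 − 0.26²) / 54600 × 0.85
    = 260 × 2.6 × 0.9324 / 54600 × 0.85
    = 0.009812 m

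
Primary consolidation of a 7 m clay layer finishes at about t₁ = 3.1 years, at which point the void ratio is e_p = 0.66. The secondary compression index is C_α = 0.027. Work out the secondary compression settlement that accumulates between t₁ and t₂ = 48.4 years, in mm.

Secondary compression: S_s = C_α·H/(1+e_p)·log₁₀(t₂/t₁)
S_s = 0.027×7/(1+0.66)×log₁₀(48.4/3.1)
    = 0.1139 × 1.193 = 0.1359 m

S_s ≈ 136 mm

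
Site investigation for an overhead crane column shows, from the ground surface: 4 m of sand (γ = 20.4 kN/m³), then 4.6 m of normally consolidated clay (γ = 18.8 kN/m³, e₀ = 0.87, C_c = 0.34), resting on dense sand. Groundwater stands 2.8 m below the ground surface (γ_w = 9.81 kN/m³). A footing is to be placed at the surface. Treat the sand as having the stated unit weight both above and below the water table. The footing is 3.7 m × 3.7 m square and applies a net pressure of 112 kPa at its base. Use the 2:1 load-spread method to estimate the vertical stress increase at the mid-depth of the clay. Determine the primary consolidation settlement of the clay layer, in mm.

Mid-depth of clay below the ground surface: z = 4 + 4.6/2 = 6.3 m.
Total vertical stress at mid-clay: σ_v = 20.4×4 + 18.8×2.3 = 124.84 kPa.
Pore pressure: u = 9.81×(6.3 − 2.8) = 34.335 kPa.
Initial effective stress: σ'_0 = σ_v − u = 124.84 − 34.335 = 90.505 kPa.
Stress increase at mid-clay by the 2:1 spreading method:
Δσ = qBL/((B+z)(L+z)) = 112×3.7×3.7/((3.7+6.3)(3.7+6.3)) = 15.333 kPa
Final effective stress: σ'_f = σ'_0 + Δσ = 90.505 + 15.333 = 105.84 kPa.
Normally consolidated clay, so the full stress increment lies on the virgin compression line:
S_c = C_c·H/(1+e₀)·log₁₀(σ'_f/σ'_0) = 0.34×4.6/(1+0.87)×log₁₀(105.84/90.505)
    = 0.83636 × 0.067977 = 0.05685 m

S_c ≈ 56.9 mm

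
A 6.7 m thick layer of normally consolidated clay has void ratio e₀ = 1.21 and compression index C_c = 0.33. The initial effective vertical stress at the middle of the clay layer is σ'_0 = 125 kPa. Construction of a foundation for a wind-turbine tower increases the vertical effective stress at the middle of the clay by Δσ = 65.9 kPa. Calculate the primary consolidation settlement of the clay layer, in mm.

Final effective stress: σ'_f = σ'_0 + Δσ = 125 + 65.9 = 190.9 kPa.
Normally consolidated clay, so the full stress increment lies on the virgin compression line:
S_c = C_c·H/(1+e₀)·log₁₀(σ'_f/σ'_0) = 0.33×6.7/(1+1.21)×log₁₀(190.9/125)
    = 1.0005 × 0.1839 = 0.184 m

S_c ≈ 184 mm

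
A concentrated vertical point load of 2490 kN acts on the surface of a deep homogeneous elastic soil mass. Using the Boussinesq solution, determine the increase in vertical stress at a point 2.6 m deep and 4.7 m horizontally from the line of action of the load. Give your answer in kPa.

Δσ_z ≈ 4.67 kPa

Boussinesq vertical stress below a point load on an elastic half-space:
Δσ_z = 3P/(2πz²) · [1 + (r/z)²]^(−5/2)
r/z = 4.7/2.6 = 1.8077; [1+(r/z)²]^(−5/2) = 0.026577.
Δσ_z = 3×2490/(2π×2.6²) × 0.026577 = 175.87 × 0.026577 = 4.674 kPa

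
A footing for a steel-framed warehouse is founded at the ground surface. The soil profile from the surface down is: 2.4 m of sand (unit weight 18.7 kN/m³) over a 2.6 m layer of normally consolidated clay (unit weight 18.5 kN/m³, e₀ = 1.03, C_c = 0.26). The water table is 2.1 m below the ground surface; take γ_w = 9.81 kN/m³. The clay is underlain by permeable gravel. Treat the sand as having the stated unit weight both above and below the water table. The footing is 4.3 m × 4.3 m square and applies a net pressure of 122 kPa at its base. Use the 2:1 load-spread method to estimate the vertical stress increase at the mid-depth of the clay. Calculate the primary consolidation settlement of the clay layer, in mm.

S_c ≈ 73.5 mm

Mid-depth of clay below the ground surface: z = 2.4 + 2.6/2 = 3.7 m.
Total vertical stress at mid-clay: σ_v = 18.7×2.4 + 18.5×1.3 = 68.93 kPa.
Pore pressure: u = 9.81×(3.7 − 2.1) = 15.696 kPa.
Initial effective stress: σ'_0 = σ_v − u = 68.93 − 15.696 = 53.234 kPa.
Stress increase at mid-clay by the 2:1 spreading method:
Δσ = qBL/((B+z)(L+z)) = 122×4.3×4.3/((4.3+3.7)(4.3+3.7)) = 35.247 kPa
Final effective stress: σ'_f = σ'_0 + Δσ = 53.234 + 35.247 = 88.481 kPa.
Normally consolidated clay, so the full stress increment lies on the virgin compression line:
S_c = C_c·H/(1+e₀)·log₁₀(σ'_f/σ'_0) = 0.26×2.6/(1+1.03)×log₁₀(88.481/53.234)
    = 0.333 × 0.22066 = 0.07348 m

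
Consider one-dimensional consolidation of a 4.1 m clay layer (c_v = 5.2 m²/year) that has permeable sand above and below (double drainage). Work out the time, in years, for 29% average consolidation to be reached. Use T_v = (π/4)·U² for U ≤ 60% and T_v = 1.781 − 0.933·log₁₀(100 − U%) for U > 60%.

Drainage path length: H_d = H/2 = 2.05 m (double drainage).
U ≤ 60%: T_v = (π/4)·U² = (π/4)×0.29² = 0.066052.
t = T_v·H_d²/c_v = 0.066052×2.05²/5.2 = 0.05338 years.

t ≈ 0.0534 years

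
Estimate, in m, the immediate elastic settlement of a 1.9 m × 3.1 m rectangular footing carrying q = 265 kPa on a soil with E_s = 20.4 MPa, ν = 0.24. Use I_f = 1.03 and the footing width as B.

Immediate (elastic) settlement: S_e = q·B·(1−ν²)/E_s · I_f.
E_s = 20.4 MPa = 20400 kPa.
S_e = 265 × 1.9 × (1 − 0.24²) / 20400 × 1.03
    = 265 × 1.9 × 0.9424 / 20400 × 1.03
    = 0.02396 m

S_e ≈ 0.024 m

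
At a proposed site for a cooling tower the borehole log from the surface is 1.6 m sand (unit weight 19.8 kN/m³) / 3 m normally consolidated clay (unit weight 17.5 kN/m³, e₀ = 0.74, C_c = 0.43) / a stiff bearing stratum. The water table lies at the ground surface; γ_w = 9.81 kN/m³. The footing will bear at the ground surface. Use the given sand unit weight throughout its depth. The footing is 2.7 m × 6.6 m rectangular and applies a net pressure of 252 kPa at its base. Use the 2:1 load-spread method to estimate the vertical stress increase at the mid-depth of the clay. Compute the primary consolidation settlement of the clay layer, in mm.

Mid-depth of clay below the ground surface: z = 1.6 + 3/2 = 3.1 m.
Total vertical stress at mid-clay: σ_v = 19.8×1.6 + 17.5×1.5 = 57.93 kPa.
Pore pressure: u = 9.81×(3.1 − 0) = 30.411 kPa.
Initial effective stress: σ'_0 = σ_v − u = 57.93 − 30.411 = 27.519 kPa.
Stress increase at mid-clay by the 2:1 spreading method:
Δσ = qBL/((B+z)(L+z)) = 252×2.7×6.6/((2.7+3.1)(6.6+3.1)) = 79.819 kPa
Final effective stress: σ'_f = σ'_0 + Δσ = 27.519 + 79.819 = 107.34 kPa.
Normally consolidated clay, so the full stress increment lies on the virgin compression line:
S_c = C_c·H/(1+e₀)·log₁₀(σ'_f/σ'_0) = 0.43×3/(1+0.74)×log₁₀(107.34/27.519)
    = 0.74138 × 0.59113 = 0.4383 m

S_c ≈ 438 mm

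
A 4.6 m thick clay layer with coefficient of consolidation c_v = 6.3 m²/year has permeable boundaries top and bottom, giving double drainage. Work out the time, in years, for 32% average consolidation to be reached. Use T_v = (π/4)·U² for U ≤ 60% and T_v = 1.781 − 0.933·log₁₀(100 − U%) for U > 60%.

t ≈ 0.0675 years

Drainage path length: H_d = H/2 = 2.3 m (double drainage).
U ≤ 60%: T_v = (π/4)·U² = (π/4)×0.32² = 0.080425.
t = T_v·H_d²/c_v = 0.080425×2.3²/6.3 = 0.06753 years.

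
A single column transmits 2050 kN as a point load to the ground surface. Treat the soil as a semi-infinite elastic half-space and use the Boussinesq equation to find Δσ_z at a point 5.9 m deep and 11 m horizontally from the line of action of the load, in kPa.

Boussinesq vertical stress below a point load on an elastic half-space:
Δσ_z = 3P/(2πz²) · [1 + (r/z)²]^(−5/2)
r/z = 11/5.9 = 1.8644; [1+(r/z)²]^(−5/2) = 0.023592.
Δσ_z = 3×2050/(2π×5.9²) × 0.023592 = 28.118 × 0.023592 = 0.6634 kPa

Δσ_z ≈ 0.663 kPa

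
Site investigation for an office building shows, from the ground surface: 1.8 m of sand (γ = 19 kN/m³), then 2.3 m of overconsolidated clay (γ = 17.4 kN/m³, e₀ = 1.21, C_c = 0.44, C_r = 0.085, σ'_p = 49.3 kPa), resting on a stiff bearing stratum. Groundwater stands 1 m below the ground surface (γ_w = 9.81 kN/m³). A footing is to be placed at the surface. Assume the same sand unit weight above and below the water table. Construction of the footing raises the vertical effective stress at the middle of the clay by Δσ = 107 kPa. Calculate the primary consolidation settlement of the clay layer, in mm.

Mid-depth of clay below the ground surface: z = 1.8 + 2.3/2 = 2.95 m.
Total vertical stress at mid-clay: σ_v = 19×1.8 + 17.4×1.15 = 54.21 kPa.
Pore pressure: u = 9.81×(2.95 − 1) = 19.13 kPa.
Initial effective stress: σ'_0 = σ_v − u = 54.21 − 19.13 = 35.08 kPa.
Final effective stress: σ'_f = 35.08 + 107 = 142.08 kPa.
σ'_f = 142.08 > σ'_p = 49.3 kPa, so the stress path crosses the preconsolidation pressure — recompression up to σ'_p, then virgin compression beyond:
S_c = H/(1+e₀)·[C_r·log₁₀(σ'_p/σ'_0) + C_c·log₁₀(σ'_f/σ'_p)]
    = 2.3/2.21 × [0.085×log₁₀(49.3/35.08) + 0.44×log₁₀(142.08/49.3)]
    = 1.0407 × [0.012562 + 0.20226] = 0.2236 m

S_c ≈ 224 mm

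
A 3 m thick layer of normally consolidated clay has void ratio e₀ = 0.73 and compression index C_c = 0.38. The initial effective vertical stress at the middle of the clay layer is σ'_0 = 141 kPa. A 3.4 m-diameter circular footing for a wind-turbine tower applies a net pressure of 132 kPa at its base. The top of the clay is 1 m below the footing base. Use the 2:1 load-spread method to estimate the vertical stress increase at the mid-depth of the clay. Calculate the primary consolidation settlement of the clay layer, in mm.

S_c ≈ 77.5 mm

Mid-depth of clay below the footing base: z = 1 + 3/2 = 2.5 m.
Stress increase at mid-clay by the 2:1 spreading method:
Δσ ≈ qD²/(D+z)² = 132×3.4²/(3.4+2.5)² = 43.836 kPa
Final effective stress: σ'_f = σ'_0 + Δσ = 141 + 43.836 = 184.84 kPa.
Normally consolidated clay, so the full stress increment lies on the virgin compression line:
S_c = C_c·H/(1+e₀)·log₁₀(σ'_f/σ'_0) = 0.38×3/(1+0.73)×log₁₀(184.84/141)
    = 0.65896 × 0.11758 = 0.07748 m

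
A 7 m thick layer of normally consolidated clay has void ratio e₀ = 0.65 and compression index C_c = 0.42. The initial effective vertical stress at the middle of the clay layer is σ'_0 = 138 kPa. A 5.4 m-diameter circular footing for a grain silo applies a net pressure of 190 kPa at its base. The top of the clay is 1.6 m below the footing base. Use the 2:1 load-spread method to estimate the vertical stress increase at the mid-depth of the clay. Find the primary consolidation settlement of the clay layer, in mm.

S_c ≈ 240 mm

Mid-depth of clay below the footing base: z = 1.6 + 7/2 = 5.1 m.
Stress increase at mid-clay by the 2:1 spreading method:
Δσ ≈ qD²/(D+z)² = 190×5.4²/(5.4+5.1)² = 50.253 kPa
Final effective stress: σ'_f = σ'_0 + Δσ = 138 + 50.253 = 188.25 kPa.
Normally consolidated clay, so the full stress increment lies on the virgin compression line:
S_c = C_c·H/(1+e₀)·log₁₀(σ'_f/σ'_0) = 0.42×7/(1+0.65)×log₁₀(188.25/138)
    = 1.7818 × 0.13486 = 0.2403 m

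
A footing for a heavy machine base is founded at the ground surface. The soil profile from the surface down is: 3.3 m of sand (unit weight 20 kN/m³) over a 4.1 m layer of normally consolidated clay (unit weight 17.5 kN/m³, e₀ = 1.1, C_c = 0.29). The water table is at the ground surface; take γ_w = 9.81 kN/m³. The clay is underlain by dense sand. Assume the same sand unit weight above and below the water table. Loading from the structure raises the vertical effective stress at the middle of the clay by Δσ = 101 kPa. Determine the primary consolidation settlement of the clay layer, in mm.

Mid-depth of clay below the ground surface: z = 3.3 + 4.1/2 = 5.35 m.
Total vertical stress at mid-clay: σ_v = 20×3.3 + 17.5×2.05 = 101.88 kPa.
Pore pressure: u = 9.81×(5.35 − 0) = 52.483 kPa.
Initial effective stress: σ'_0 = σ_v − u = 101.88 − 52.483 = 49.397 kPa.
Final effective stress: σ'_f = σ'_0 + Δσ = 49.397 + 101 = 150.4 kPa.
Normally consolidated clay, so the full stress increment lies on the virgin compression line:
S_c = C_c·H/(1+e₀)·log₁₀(σ'_f/σ'_0) = 0.29×4.1/(1+1.1)×log₁₀(150.4/49.397)
    = 0.56619 × 0.48355 = 0.2738 m

S_c ≈ 274 mm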